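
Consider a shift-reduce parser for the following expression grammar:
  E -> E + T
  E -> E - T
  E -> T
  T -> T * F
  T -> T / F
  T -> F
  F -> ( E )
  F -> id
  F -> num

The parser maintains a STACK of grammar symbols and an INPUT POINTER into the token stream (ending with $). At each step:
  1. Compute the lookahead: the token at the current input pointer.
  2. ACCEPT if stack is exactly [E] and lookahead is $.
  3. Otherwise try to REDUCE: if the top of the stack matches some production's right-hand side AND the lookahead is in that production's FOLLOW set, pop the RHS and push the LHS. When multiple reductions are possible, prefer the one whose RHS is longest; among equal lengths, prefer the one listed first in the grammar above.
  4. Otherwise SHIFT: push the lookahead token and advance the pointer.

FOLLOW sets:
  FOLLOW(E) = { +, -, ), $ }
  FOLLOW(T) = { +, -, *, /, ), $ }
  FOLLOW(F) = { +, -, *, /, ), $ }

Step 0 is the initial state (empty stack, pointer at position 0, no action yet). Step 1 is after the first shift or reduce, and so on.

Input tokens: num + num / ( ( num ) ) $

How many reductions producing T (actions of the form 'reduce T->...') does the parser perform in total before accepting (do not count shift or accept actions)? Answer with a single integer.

Answer: 5

Derivation:
Step 1: shift num. Stack=[num] ptr=1 lookahead=+ remaining=[+ num / ( ( num ) ) $]
Step 2: reduce F->num. Stack=[F] ptr=1 lookahead=+ remaining=[+ num / ( ( num ) ) $]
Step 3: reduce T->F. Stack=[T] ptr=1 lookahead=+ remaining=[+ num / ( ( num ) ) $]
Step 4: reduce E->T. Stack=[E] ptr=1 lookahead=+ remaining=[+ num / ( ( num ) ) $]
Step 5: shift +. Stack=[E +] ptr=2 lookahead=num remaining=[num / ( ( num ) ) $]
Step 6: shift num. Stack=[E + num] ptr=3 lookahead=/ remaining=[/ ( ( num ) ) $]
Step 7: reduce F->num. Stack=[E + F] ptr=3 lookahead=/ remaining=[/ ( ( num ) ) $]
Step 8: reduce T->F. Stack=[E + T] ptr=3 lookahead=/ remaining=[/ ( ( num ) ) $]
Step 9: shift /. Stack=[E + T /] ptr=4 lookahead=( remaining=[( ( num ) ) $]
Step 10: shift (. Stack=[E + T / (] ptr=5 lookahead=( remaining=[( num ) ) $]
Step 11: shift (. Stack=[E + T / ( (] ptr=6 lookahead=num remaining=[num ) ) $]
Step 12: shift num. Stack=[E + T / ( ( num] ptr=7 lookahead=) remaining=[) ) $]
Step 13: reduce F->num. Stack=[E + T / ( ( F] ptr=7 lookahead=) remaining=[) ) $]
Step 14: reduce T->F. Stack=[E + T / ( ( T] ptr=7 lookahead=) remaining=[) ) $]
Step 15: reduce E->T. Stack=[E + T / ( ( E] ptr=7 lookahead=) remaining=[) ) $]
Step 16: shift ). Stack=[E + T / ( ( E )] ptr=8 lookahead=) remaining=[) $]
Step 17: reduce F->( E ). Stack=[E + T / ( F] ptr=8 lookahead=) remaining=[) $]
Step 18: reduce T->F. Stack=[E + T / ( T] ptr=8 lookahead=) remaining=[) $]
Step 19: reduce E->T. Stack=[E + T / ( E] ptr=8 lookahead=) remaining=[) $]
Step 20: shift ). Stack=[E + T / ( E )] ptr=9 lookahead=$ remaining=[$]
Step 21: reduce F->( E ). Stack=[E + T / F] ptr=9 lookahead=$ remaining=[$]
Step 22: reduce T->T / F. Stack=[E + T] ptr=9 lookahead=$ remaining=[$]
Step 23: reduce E->E + T. Stack=[E] ptr=9 lookahead=$ remaining=[$]
Step 24: accept. Stack=[E] ptr=9 lookahead=$ remaining=[$]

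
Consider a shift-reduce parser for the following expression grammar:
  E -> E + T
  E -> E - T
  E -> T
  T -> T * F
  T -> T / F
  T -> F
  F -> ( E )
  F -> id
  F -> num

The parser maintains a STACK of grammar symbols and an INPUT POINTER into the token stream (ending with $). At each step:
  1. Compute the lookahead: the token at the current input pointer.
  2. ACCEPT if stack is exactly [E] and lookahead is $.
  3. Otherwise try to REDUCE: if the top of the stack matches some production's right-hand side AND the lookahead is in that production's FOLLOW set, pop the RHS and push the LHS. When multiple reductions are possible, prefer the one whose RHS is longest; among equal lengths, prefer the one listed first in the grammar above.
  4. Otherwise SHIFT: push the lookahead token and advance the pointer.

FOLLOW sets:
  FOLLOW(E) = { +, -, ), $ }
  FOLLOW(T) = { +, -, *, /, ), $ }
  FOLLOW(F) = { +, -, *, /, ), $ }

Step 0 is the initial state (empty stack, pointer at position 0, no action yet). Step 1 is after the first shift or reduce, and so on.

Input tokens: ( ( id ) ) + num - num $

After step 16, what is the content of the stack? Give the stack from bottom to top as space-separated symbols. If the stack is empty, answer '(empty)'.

Step 1: shift (. Stack=[(] ptr=1 lookahead=( remaining=[( id ) ) + num - num $]
Step 2: shift (. Stack=[( (] ptr=2 lookahead=id remaining=[id ) ) + num - num $]
Step 3: shift id. Stack=[( ( id] ptr=3 lookahead=) remaining=[) ) + num - num $]
Step 4: reduce F->id. Stack=[( ( F] ptr=3 lookahead=) remaining=[) ) + num - num $]
Step 5: reduce T->F. Stack=[( ( T] ptr=3 lookahead=) remaining=[) ) + num - num $]
Step 6: reduce E->T. Stack=[( ( E] ptr=3 lookahead=) remaining=[) ) + num - num $]
Step 7: shift ). Stack=[( ( E )] ptr=4 lookahead=) remaining=[) + num - num $]
Step 8: reduce F->( E ). Stack=[( F] ptr=4 lookahead=) remaining=[) + num - num $]
Step 9: reduce T->F. Stack=[( T] ptr=4 lookahead=) remaining=[) + num - num $]
Step 10: reduce E->T. Stack=[( E] ptr=4 lookahead=) remaining=[) + num - num $]
Step 11: shift ). Stack=[( E )] ptr=5 lookahead=+ remaining=[+ num - num $]
Step 12: reduce F->( E ). Stack=[F] ptr=5 lookahead=+ remaining=[+ num - num $]
Step 13: reduce T->F. Stack=[T] ptr=5 lookahead=+ remaining=[+ num - num $]
Step 14: reduce E->T. Stack=[E] ptr=5 lookahead=+ remaining=[+ num - num $]
Step 15: shift +. Stack=[E +] ptr=6 lookahead=num remaining=[num - num $]
Step 16: shift num. Stack=[E + num] ptr=7 lookahead=- remaining=[- num $]

Answer: E + num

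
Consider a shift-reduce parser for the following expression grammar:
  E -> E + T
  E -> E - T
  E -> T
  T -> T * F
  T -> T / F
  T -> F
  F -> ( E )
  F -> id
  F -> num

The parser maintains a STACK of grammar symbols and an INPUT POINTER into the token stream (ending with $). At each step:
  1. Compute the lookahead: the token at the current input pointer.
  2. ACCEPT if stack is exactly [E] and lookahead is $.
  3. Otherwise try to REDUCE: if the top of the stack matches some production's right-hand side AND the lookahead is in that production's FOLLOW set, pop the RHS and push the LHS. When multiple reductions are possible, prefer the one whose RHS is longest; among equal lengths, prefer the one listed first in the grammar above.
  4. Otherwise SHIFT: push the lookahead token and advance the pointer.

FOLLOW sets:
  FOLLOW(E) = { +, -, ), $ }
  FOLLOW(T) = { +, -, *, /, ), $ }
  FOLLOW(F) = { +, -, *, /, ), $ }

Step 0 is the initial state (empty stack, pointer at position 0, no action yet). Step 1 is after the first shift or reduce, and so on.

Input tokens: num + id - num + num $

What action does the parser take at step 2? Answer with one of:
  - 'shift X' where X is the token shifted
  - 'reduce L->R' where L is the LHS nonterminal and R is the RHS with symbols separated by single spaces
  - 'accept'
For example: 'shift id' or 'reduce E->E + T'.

Step 1: shift num. Stack=[num] ptr=1 lookahead=+ remaining=[+ id - num + num $]
Step 2: reduce F->num. Stack=[F] ptr=1 lookahead=+ remaining=[+ id - num + num $]

Answer: reduce F->num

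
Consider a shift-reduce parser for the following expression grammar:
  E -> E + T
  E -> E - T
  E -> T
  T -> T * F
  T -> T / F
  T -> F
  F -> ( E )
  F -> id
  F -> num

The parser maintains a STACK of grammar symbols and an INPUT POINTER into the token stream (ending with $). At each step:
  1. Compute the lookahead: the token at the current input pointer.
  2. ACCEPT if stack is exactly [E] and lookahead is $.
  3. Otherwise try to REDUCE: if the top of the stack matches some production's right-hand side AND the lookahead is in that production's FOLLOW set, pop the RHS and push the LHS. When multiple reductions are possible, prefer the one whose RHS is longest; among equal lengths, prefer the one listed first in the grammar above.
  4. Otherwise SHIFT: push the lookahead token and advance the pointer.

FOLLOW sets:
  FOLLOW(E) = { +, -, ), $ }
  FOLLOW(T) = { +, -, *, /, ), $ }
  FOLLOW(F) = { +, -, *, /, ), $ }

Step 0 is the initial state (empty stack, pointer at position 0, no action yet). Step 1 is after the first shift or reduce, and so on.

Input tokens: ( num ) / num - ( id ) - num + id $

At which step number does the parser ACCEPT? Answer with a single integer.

Step 1: shift (. Stack=[(] ptr=1 lookahead=num remaining=[num ) / num - ( id ) - num + id $]
Step 2: shift num. Stack=[( num] ptr=2 lookahead=) remaining=[) / num - ( id ) - num + id $]
Step 3: reduce F->num. Stack=[( F] ptr=2 lookahead=) remaining=[) / num - ( id ) - num + id $]
Step 4: reduce T->F. Stack=[( T] ptr=2 lookahead=) remaining=[) / num - ( id ) - num + id $]
Step 5: reduce E->T. Stack=[( E] ptr=2 lookahead=) remaining=[) / num - ( id ) - num + id $]
Step 6: shift ). Stack=[( E )] ptr=3 lookahead=/ remaining=[/ num - ( id ) - num + id $]
Step 7: reduce F->( E ). Stack=[F] ptr=3 lookahead=/ remaining=[/ num - ( id ) - num + id $]
Step 8: reduce T->F. Stack=[T] ptr=3 lookahead=/ remaining=[/ num - ( id ) - num + id $]
Step 9: shift /. Stack=[T /] ptr=4 lookahead=num remaining=[num - ( id ) - num + id $]
Step 10: shift num. Stack=[T / num] ptr=5 lookahead=- remaining=[- ( id ) - num + id $]
Step 11: reduce F->num. Stack=[T / F] ptr=5 lookahead=- remaining=[- ( id ) - num + id $]
Step 12: reduce T->T / F. Stack=[T] ptr=5 lookahead=- remaining=[- ( id ) - num + id $]
Step 13: reduce E->T. Stack=[E] ptr=5 lookahead=- remaining=[- ( id ) - num + id $]
Step 14: shift -. Stack=[E -] ptr=6 lookahead=( remaining=[( id ) - num + id $]
Step 15: shift (. Stack=[E - (] ptr=7 lookahead=id remaining=[id ) - num + id $]
Step 16: shift id. Stack=[E - ( id] ptr=8 lookahead=) remaining=[) - num + id $]
Step 17: reduce F->id. Stack=[E - ( F] ptr=8 lookahead=) remaining=[) - num + id $]
Step 18: reduce T->F. Stack=[E - ( T] ptr=8 lookahead=) remaining=[) - num + id $]
Step 19: reduce E->T. Stack=[E - ( E] ptr=8 lookahead=) remaining=[) - num + id $]
Step 20: shift ). Stack=[E - ( E )] ptr=9 lookahead=- remaining=[- num + id $]
Step 21: reduce F->( E ). Stack=[E - F] ptr=9 lookahead=- remaining=[- num + id $]
Step 22: reduce T->F. Stack=[E - T] ptr=9 lookahead=- remaining=[- num + id $]
Step 23: reduce E->E - T. Stack=[E] ptr=9 lookahead=- remaining=[- num + id $]
Step 24: shift -. Stack=[E -] ptr=10 lookahead=num remaining=[num + id $]
Step 25: shift num. Stack=[E - num] ptr=11 lookahead=+ remaining=[+ id $]
Step 26: reduce F->num. Stack=[E - F] ptr=11 lookahead=+ remaining=[+ id $]
Step 27: reduce T->F. Stack=[E - T] ptr=11 lookahead=+ remaining=[+ id $]
Step 28: reduce E->E - T. Stack=[E] ptr=11 lookahead=+ remaining=[+ id $]
Step 29: shift +. Stack=[E +] ptr=12 lookahead=id remaining=[id $]
Step 30: shift id. Stack=[E + id] ptr=13 lookahead=$ remaining=[$]
Step 31: reduce F->id. Stack=[E + F] ptr=13 lookahead=$ remaining=[$]
Step 32: reduce T->F. Stack=[E + T] ptr=13 lookahead=$ remaining=[$]
Step 33: reduce E->E + T. Stack=[E] ptr=13 lookahead=$ remaining=[$]
Step 34: accept. Stack=[E] ptr=13 lookahead=$ remaining=[$]

Answer: 34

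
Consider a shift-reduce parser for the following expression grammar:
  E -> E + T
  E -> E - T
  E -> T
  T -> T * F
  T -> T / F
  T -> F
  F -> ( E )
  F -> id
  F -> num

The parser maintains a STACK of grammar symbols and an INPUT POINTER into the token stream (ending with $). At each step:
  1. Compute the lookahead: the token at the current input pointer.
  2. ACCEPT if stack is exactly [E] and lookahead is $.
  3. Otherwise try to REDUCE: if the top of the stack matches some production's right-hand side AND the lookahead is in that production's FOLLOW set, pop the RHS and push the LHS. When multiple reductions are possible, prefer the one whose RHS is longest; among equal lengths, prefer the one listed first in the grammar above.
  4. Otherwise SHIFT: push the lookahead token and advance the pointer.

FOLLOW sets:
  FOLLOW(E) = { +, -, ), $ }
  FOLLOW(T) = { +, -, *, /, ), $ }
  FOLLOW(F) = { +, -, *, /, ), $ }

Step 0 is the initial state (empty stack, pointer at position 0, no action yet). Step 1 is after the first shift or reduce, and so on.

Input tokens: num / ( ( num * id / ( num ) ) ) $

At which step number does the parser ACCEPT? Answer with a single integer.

Answer: 32

Derivation:
Step 1: shift num. Stack=[num] ptr=1 lookahead=/ remaining=[/ ( ( num * id / ( num ) ) ) $]
Step 2: reduce F->num. Stack=[F] ptr=1 lookahead=/ remaining=[/ ( ( num * id / ( num ) ) ) $]
Step 3: reduce T->F. Stack=[T] ptr=1 lookahead=/ remaining=[/ ( ( num * id / ( num ) ) ) $]
Step 4: shift /. Stack=[T /] ptr=2 lookahead=( remaining=[( ( num * id / ( num ) ) ) $]
Step 5: shift (. Stack=[T / (] ptr=3 lookahead=( remaining=[( num * id / ( num ) ) ) $]
Step 6: shift (. Stack=[T / ( (] ptr=4 lookahead=num remaining=[num * id / ( num ) ) ) $]
Step 7: shift num. Stack=[T / ( ( num] ptr=5 lookahead=* remaining=[* id / ( num ) ) ) $]
Step 8: reduce F->num. Stack=[T / ( ( F] ptr=5 lookahead=* remaining=[* id / ( num ) ) ) $]
Step 9: reduce T->F. Stack=[T / ( ( T] ptr=5 lookahead=* remaining=[* id / ( num ) ) ) $]
Step 10: shift *. Stack=[T / ( ( T *] ptr=6 lookahead=id remaining=[id / ( num ) ) ) $]
Step 11: shift id. Stack=[T / ( ( T * id] ptr=7 lookahead=/ remaining=[/ ( num ) ) ) $]
Step 12: reduce F->id. Stack=[T / ( ( T * F] ptr=7 lookahead=/ remaining=[/ ( num ) ) ) $]
Step 13: reduce T->T * F. Stack=[T / ( ( T] ptr=7 lookahead=/ remaining=[/ ( num ) ) ) $]
Step 14: shift /. Stack=[T / ( ( T /] ptr=8 lookahead=( remaining=[( num ) ) ) $]
Step 15: shift (. Stack=[T / ( ( T / (] ptr=9 lookahead=num remaining=[num ) ) ) $]
Step 16: shift num. Stack=[T / ( ( T / ( num] ptr=10 lookahead=) remaining=[) ) ) $]
Step 17: reduce F->num. Stack=[T / ( ( T / ( F] ptr=10 lookahead=) remaining=[) ) ) $]
Step 18: reduce T->F. Stack=[T / ( ( T / ( T] ptr=10 lookahead=) remaining=[) ) ) $]
Step 19: reduce E->T. Stack=[T / ( ( T / ( E] ptr=10 lookahead=) remaining=[) ) ) $]
Step 20: shift ). Stack=[T / ( ( T / ( E )] ptr=11 lookahead=) remaining=[) ) $]
Step 21: reduce F->( E ). Stack=[T / ( ( T / F] ptr=11 lookahead=) remaining=[) ) $]
Step 22: reduce T->T / F. Stack=[T / ( ( T] ptr=11 lookahead=) remaining=[) ) $]
Step 23: reduce E->T. Stack=[T / ( ( E] ptr=11 lookahead=) remaining=[) ) $]
Step 24: shift ). Stack=[T / ( ( E )] ptr=12 lookahead=) remaining=[) $]
Step 25: reduce F->( E ). Stack=[T / ( F] ptr=12 lookahead=) remaining=[) $]
Step 26: reduce T->F. Stack=[T / ( T] ptr=12 lookahead=) remaining=[) $]
Step 27: reduce E->T. Stack=[T / ( E] ptr=12 lookahead=) remaining=[) $]
Step 28: shift ). Stack=[T / ( E )] ptr=13 lookahead=$ remaining=[$]
Step 29: reduce F->( E ). Stack=[T / F] ptr=13 lookahead=$ remaining=[$]
Step 30: reduce T->T / F. Stack=[T] ptr=13 lookahead=$ remaining=[$]
Step 31: reduce E->T. Stack=[E] ptr=13 lookahead=$ remaining=[$]
Step 32: accept. Stack=[E] ptr=13 lookahead=$ remaining=[$]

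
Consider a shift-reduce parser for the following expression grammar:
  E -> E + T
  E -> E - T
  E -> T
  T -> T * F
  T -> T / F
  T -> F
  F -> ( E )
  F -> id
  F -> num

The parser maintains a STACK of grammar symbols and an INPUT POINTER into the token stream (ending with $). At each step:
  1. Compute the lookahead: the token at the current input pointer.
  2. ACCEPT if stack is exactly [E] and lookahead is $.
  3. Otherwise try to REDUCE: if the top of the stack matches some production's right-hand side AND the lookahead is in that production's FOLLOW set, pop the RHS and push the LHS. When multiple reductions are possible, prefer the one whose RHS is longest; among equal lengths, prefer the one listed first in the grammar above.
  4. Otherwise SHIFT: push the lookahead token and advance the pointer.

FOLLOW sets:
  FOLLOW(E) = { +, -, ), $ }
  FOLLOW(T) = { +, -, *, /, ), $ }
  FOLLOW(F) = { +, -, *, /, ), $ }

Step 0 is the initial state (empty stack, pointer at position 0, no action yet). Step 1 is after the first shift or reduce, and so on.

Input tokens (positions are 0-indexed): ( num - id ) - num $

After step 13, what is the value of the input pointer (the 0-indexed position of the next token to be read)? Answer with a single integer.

Step 1: shift (. Stack=[(] ptr=1 lookahead=num remaining=[num - id ) - num $]
Step 2: shift num. Stack=[( num] ptr=2 lookahead=- remaining=[- id ) - num $]
Step 3: reduce F->num. Stack=[( F] ptr=2 lookahead=- remaining=[- id ) - num $]
Step 4: reduce T->F. Stack=[( T] ptr=2 lookahead=- remaining=[- id ) - num $]
Step 5: reduce E->T. Stack=[( E] ptr=2 lookahead=- remaining=[- id ) - num $]
Step 6: shift -. Stack=[( E -] ptr=3 lookahead=id remaining=[id ) - num $]
Step 7: shift id. Stack=[( E - id] ptr=4 lookahead=) remaining=[) - num $]
Step 8: reduce F->id. Stack=[( E - F] ptr=4 lookahead=) remaining=[) - num $]
Step 9: reduce T->F. Stack=[( E - T] ptr=4 lookahead=) remaining=[) - num $]
Step 10: reduce E->E - T. Stack=[( E] ptr=4 lookahead=) remaining=[) - num $]
Step 11: shift ). Stack=[( E )] ptr=5 lookahead=- remaining=[- num $]
Step 12: reduce F->( E ). Stack=[F] ptr=5 lookahead=- remaining=[- num $]
Step 13: reduce T->F. Stack=[T] ptr=5 lookahead=- remaining=[- num $]

Answer: 5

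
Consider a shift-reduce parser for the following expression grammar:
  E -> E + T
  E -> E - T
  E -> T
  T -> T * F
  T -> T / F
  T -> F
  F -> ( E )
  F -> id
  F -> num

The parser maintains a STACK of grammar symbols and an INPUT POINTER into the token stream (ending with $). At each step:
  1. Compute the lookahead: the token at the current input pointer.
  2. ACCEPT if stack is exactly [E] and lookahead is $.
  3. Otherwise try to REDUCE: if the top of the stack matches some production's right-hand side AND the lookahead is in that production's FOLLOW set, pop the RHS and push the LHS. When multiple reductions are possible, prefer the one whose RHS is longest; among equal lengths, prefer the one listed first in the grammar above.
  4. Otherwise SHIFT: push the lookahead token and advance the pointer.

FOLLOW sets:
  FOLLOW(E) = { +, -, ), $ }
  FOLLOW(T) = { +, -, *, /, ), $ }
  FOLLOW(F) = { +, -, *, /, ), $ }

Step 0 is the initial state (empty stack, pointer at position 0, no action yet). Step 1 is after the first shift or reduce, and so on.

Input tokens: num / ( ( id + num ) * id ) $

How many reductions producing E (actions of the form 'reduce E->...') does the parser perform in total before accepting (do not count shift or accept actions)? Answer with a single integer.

Answer: 4

Derivation:
Step 1: shift num. Stack=[num] ptr=1 lookahead=/ remaining=[/ ( ( id + num ) * id ) $]
Step 2: reduce F->num. Stack=[F] ptr=1 lookahead=/ remaining=[/ ( ( id + num ) * id ) $]
Step 3: reduce T->F. Stack=[T] ptr=1 lookahead=/ remaining=[/ ( ( id + num ) * id ) $]
Step 4: shift /. Stack=[T /] ptr=2 lookahead=( remaining=[( ( id + num ) * id ) $]
Step 5: shift (. Stack=[T / (] ptr=3 lookahead=( remaining=[( id + num ) * id ) $]
Step 6: shift (. Stack=[T / ( (] ptr=4 lookahead=id remaining=[id + num ) * id ) $]
Step 7: shift id. Stack=[T / ( ( id] ptr=5 lookahead=+ remaining=[+ num ) * id ) $]
Step 8: reduce F->id. Stack=[T / ( ( F] ptr=5 lookahead=+ remaining=[+ num ) * id ) $]
Step 9: reduce T->F. Stack=[T / ( ( T] ptr=5 lookahead=+ remaining=[+ num ) * id ) $]
Step 10: reduce E->T. Stack=[T / ( ( E] ptr=5 lookahead=+ remaining=[+ num ) * id ) $]
Step 11: shift +. Stack=[T / ( ( E +] ptr=6 lookahead=num remaining=[num ) * id ) $]
Step 12: shift num. Stack=[T / ( ( E + num] ptr=7 lookahead=) remaining=[) * id ) $]
Step 13: reduce F->num. Stack=[T / ( ( E + F] ptr=7 lookahead=) remaining=[) * id ) $]
Step 14: reduce T->F. Stack=[T / ( ( E + T] ptr=7 lookahead=) remaining=[) * id ) $]
Step 15: reduce E->E + T. Stack=[T / ( ( E] ptr=7 lookahead=) remaining=[) * id ) $]
Step 16: shift ). Stack=[T / ( ( E )] ptr=8 lookahead=* remaining=[* id ) $]
Step 17: reduce F->( E ). Stack=[T / ( F] ptr=8 lookahead=* remaining=[* id ) $]
Step 18: reduce T->F. Stack=[T / ( T] ptr=8 lookahead=* remaining=[* id ) $]
Step 19: shift *. Stack=[T / ( T *] ptr=9 lookahead=id remaining=[id ) $]
Step 20: shift id. Stack=[T / ( T * id] ptr=10 lookahead=) remaining=[) $]
Step 21: reduce F->id. Stack=[T / ( T * F] ptr=10 lookahead=) remaining=[) $]
Step 22: reduce T->T * F. Stack=[T / ( T] ptr=10 lookahead=) remaining=[) $]
Step 23: reduce E->T. Stack=[T / ( E] ptr=10 lookahead=) remaining=[) $]
Step 24: shift ). Stack=[T / ( E )] ptr=11 lookahead=$ remaining=[$]
Step 25: reduce F->( E ). Stack=[T / F] ptr=11 lookahead=$ remaining=[$]
Step 26: reduce T->T / F. Stack=[T] ptr=11 lookahead=$ remaining=[$]
Step 27: reduce E->T. Stack=[E] ptr=11 lookahead=$ remaining=[$]
Step 28: accept. Stack=[E] ptr=11 lookahead=$ remaining=[$]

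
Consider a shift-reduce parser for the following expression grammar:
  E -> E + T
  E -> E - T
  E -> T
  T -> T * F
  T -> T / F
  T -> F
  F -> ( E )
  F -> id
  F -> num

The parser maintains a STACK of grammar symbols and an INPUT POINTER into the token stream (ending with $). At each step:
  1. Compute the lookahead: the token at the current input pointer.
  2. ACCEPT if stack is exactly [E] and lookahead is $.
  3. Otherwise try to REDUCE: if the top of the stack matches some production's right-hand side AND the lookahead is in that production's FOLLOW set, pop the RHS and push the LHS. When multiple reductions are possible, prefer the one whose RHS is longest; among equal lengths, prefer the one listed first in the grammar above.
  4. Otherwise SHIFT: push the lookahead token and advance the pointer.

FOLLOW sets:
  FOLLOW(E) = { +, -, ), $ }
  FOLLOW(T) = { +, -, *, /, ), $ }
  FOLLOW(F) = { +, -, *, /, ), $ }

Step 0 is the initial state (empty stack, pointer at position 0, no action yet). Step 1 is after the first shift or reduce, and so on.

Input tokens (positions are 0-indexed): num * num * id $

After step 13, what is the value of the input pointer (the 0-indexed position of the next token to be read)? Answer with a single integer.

Step 1: shift num. Stack=[num] ptr=1 lookahead=* remaining=[* num * id $]
Step 2: reduce F->num. Stack=[F] ptr=1 lookahead=* remaining=[* num * id $]
Step 3: reduce T->F. Stack=[T] ptr=1 lookahead=* remaining=[* num * id $]
Step 4: shift *. Stack=[T *] ptr=2 lookahead=num remaining=[num * id $]
Step 5: shift num. Stack=[T * num] ptr=3 lookahead=* remaining=[* id $]
Step 6: reduce F->num. Stack=[T * F] ptr=3 lookahead=* remaining=[* id $]
Step 7: reduce T->T * F. Stack=[T] ptr=3 lookahead=* remaining=[* id $]
Step 8: shift *. Stack=[T *] ptr=4 lookahead=id remaining=[id $]
Step 9: shift id. Stack=[T * id] ptr=5 lookahead=$ remaining=[$]
Step 10: reduce F->id. Stack=[T * F] ptr=5 lookahead=$ remaining=[$]
Step 11: reduce T->T * F. Stack=[T] ptr=5 lookahead=$ remaining=[$]
Step 12: reduce E->T. Stack=[E] ptr=5 lookahead=$ remaining=[$]
Step 13: accept. Stack=[E] ptr=5 lookahead=$ remaining=[$]

Answer: 5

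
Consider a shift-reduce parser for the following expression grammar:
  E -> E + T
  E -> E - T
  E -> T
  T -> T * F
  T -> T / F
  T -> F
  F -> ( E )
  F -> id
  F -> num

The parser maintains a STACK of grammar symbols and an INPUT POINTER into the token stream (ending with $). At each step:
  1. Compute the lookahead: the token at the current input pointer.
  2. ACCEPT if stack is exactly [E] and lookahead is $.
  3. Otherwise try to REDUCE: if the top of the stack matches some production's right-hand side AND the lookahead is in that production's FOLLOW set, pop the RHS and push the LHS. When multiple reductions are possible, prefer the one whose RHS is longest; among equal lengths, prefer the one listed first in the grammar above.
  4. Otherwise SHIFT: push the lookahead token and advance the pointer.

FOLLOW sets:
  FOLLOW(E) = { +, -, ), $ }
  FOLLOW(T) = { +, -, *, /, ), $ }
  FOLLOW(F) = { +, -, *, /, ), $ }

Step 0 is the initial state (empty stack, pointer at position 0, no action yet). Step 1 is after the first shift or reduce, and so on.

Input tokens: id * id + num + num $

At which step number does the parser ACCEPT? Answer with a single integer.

Step 1: shift id. Stack=[id] ptr=1 lookahead=* remaining=[* id + num + num $]
Step 2: reduce F->id. Stack=[F] ptr=1 lookahead=* remaining=[* id + num + num $]
Step 3: reduce T->F. Stack=[T] ptr=1 lookahead=* remaining=[* id + num + num $]
Step 4: shift *. Stack=[T *] ptr=2 lookahead=id remaining=[id + num + num $]
Step 5: shift id. Stack=[T * id] ptr=3 lookahead=+ remaining=[+ num + num $]
Step 6: reduce F->id. Stack=[T * F] ptr=3 lookahead=+ remaining=[+ num + num $]
Step 7: reduce T->T * F. Stack=[T] ptr=3 lookahead=+ remaining=[+ num + num $]
Step 8: reduce E->T. Stack=[E] ptr=3 lookahead=+ remaining=[+ num + num $]
Step 9: shift +. Stack=[E +] ptr=4 lookahead=num remaining=[num + num $]
Step 10: shift num. Stack=[E + num] ptr=5 lookahead=+ remaining=[+ num $]
Step 11: reduce F->num. Stack=[E + F] ptr=5 lookahead=+ remaining=[+ num $]
Step 12: reduce T->F. Stack=[E + T] ptr=5 lookahead=+ remaining=[+ num $]
Step 13: reduce E->E + T. Stack=[E] ptr=5 lookahead=+ remaining=[+ num $]
Step 14: shift +. Stack=[E +] ptr=6 lookahead=num remaining=[num $]
Step 15: shift num. Stack=[E + num] ptr=7 lookahead=$ remaining=[$]
Step 16: reduce F->num. Stack=[E + F] ptr=7 lookahead=$ remaining=[$]
Step 17: reduce T->F. Stack=[E + T] ptr=7 lookahead=$ remaining=[$]
Step 18: reduce E->E + T. Stack=[E] ptr=7 lookahead=$ remaining=[$]
Step 19: accept. Stack=[E] ptr=7 lookahead=$ remaining=[$]

Answer: 19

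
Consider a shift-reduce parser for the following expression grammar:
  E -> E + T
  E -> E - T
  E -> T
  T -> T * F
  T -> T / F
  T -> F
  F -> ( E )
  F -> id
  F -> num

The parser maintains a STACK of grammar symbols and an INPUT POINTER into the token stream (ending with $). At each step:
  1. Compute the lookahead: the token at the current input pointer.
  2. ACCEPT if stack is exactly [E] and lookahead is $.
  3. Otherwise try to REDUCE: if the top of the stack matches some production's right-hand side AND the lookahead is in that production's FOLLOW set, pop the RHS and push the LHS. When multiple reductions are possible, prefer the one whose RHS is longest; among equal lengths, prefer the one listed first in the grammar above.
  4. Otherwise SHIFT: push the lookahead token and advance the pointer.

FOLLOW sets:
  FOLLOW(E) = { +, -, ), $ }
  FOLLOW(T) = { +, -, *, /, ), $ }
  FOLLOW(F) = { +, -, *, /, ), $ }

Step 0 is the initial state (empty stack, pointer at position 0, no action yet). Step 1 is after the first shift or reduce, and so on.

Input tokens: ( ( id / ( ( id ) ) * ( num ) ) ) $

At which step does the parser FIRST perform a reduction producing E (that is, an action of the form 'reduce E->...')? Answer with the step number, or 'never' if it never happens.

Step 1: shift (. Stack=[(] ptr=1 lookahead=( remaining=[( id / ( ( id ) ) * ( num ) ) ) $]
Step 2: shift (. Stack=[( (] ptr=2 lookahead=id remaining=[id / ( ( id ) ) * ( num ) ) ) $]
Step 3: shift id. Stack=[( ( id] ptr=3 lookahead=/ remaining=[/ ( ( id ) ) * ( num ) ) ) $]
Step 4: reduce F->id. Stack=[( ( F] ptr=3 lookahead=/ remaining=[/ ( ( id ) ) * ( num ) ) ) $]
Step 5: reduce T->F. Stack=[( ( T] ptr=3 lookahead=/ remaining=[/ ( ( id ) ) * ( num ) ) ) $]
Step 6: shift /. Stack=[( ( T /] ptr=4 lookahead=( remaining=[( ( id ) ) * ( num ) ) ) $]
Step 7: shift (. Stack=[( ( T / (] ptr=5 lookahead=( remaining=[( id ) ) * ( num ) ) ) $]
Step 8: shift (. Stack=[( ( T / ( (] ptr=6 lookahead=id remaining=[id ) ) * ( num ) ) ) $]
Step 9: shift id. Stack=[( ( T / ( ( id] ptr=7 lookahead=) remaining=[) ) * ( num ) ) ) $]
Step 10: reduce F->id. Stack=[( ( T / ( ( F] ptr=7 lookahead=) remaining=[) ) * ( num ) ) ) $]
Step 11: reduce T->F. Stack=[( ( T / ( ( T] ptr=7 lookahead=) remaining=[) ) * ( num ) ) ) $]
Step 12: reduce E->T. Stack=[( ( T / ( ( E] ptr=7 lookahead=) remaining=[) ) * ( num ) ) ) $]

Answer: 12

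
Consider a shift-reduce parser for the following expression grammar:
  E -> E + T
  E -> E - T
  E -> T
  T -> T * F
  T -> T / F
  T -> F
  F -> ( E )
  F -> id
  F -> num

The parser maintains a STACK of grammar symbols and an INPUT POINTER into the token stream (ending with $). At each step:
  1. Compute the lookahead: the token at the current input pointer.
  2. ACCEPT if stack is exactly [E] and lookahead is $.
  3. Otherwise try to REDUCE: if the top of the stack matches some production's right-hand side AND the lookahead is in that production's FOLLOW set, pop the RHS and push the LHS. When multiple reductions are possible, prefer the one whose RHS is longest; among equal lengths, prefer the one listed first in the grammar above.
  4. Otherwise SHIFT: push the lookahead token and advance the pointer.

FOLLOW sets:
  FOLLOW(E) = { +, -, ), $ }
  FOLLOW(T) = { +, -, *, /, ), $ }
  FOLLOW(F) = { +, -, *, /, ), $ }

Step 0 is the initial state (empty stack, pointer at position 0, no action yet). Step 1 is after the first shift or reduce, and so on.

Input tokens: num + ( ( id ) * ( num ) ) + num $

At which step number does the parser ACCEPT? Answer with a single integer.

Answer: 34

Derivation:
Step 1: shift num. Stack=[num] ptr=1 lookahead=+ remaining=[+ ( ( id ) * ( num ) ) + num $]
Step 2: reduce F->num. Stack=[F] ptr=1 lookahead=+ remaining=[+ ( ( id ) * ( num ) ) + num $]
Step 3: reduce T->F. Stack=[T] ptr=1 lookahead=+ remaining=[+ ( ( id ) * ( num ) ) + num $]
Step 4: reduce E->T. Stack=[E] ptr=1 lookahead=+ remaining=[+ ( ( id ) * ( num ) ) + num $]
Step 5: shift +. Stack=[E +] ptr=2 lookahead=( remaining=[( ( id ) * ( num ) ) + num $]
Step 6: shift (. Stack=[E + (] ptr=3 lookahead=( remaining=[( id ) * ( num ) ) + num $]
Step 7: shift (. Stack=[E + ( (] ptr=4 lookahead=id remaining=[id ) * ( num ) ) + num $]
Step 8: shift id. Stack=[E + ( ( id] ptr=5 lookahead=) remaining=[) * ( num ) ) + num $]
Step 9: reduce F->id. Stack=[E + ( ( F] ptr=5 lookahead=) remaining=[) * ( num ) ) + num $]
Step 10: reduce T->F. Stack=[E + ( ( T] ptr=5 lookahead=) remaining=[) * ( num ) ) + num $]
Step 11: reduce E->T. Stack=[E + ( ( E] ptr=5 lookahead=) remaining=[) * ( num ) ) + num $]
Step 12: shift ). Stack=[E + ( ( E )] ptr=6 lookahead=* remaining=[* ( num ) ) + num $]
Step 13: reduce F->( E ). Stack=[E + ( F] ptr=6 lookahead=* remaining=[* ( num ) ) + num $]
Step 14: reduce T->F. Stack=[E + ( T] ptr=6 lookahead=* remaining=[* ( num ) ) + num $]
Step 15: shift *. Stack=[E + ( T *] ptr=7 lookahead=( remaining=[( num ) ) + num $]
Step 16: shift (. Stack=[E + ( T * (] ptr=8 lookahead=num remaining=[num ) ) + num $]
Step 17: shift num. Stack=[E + ( T * ( num] ptr=9 lookahead=) remaining=[) ) + num $]
Step 18: reduce F->num. Stack=[E + ( T * ( F] ptr=9 lookahead=) remaining=[) ) + num $]
Step 19: reduce T->F. Stack=[E + ( T * ( T] ptr=9 lookahead=) remaining=[) ) + num $]
Step 20: reduce E->T. Stack=[E + ( T * ( E] ptr=9 lookahead=) remaining=[) ) + num $]
Step 21: shift ). Stack=[E + ( T * ( E )] ptr=10 lookahead=) remaining=[) + num $]
Step 22: reduce F->( E ). Stack=[E + ( T * F] ptr=10 lookahead=) remaining=[) + num $]
Step 23: reduce T->T * F. Stack=[E + ( T] ptr=10 lookahead=) remaining=[) + num $]
Step 24: reduce E->T. Stack=[E + ( E] ptr=10 lookahead=) remaining=[) + num $]
Step 25: shift ). Stack=[E + ( E )] ptr=11 lookahead=+ remaining=[+ num $]
Step 26: reduce F->( E ). Stack=[E + F] ptr=11 lookahead=+ remaining=[+ num $]
Step 27: reduce T->F. Stack=[E + T] ptr=11 lookahead=+ remaining=[+ num $]
Step 28: reduce E->E + T. Stack=[E] ptr=11 lookahead=+ remaining=[+ num $]
Step 29: shift +. Stack=[E +] ptr=12 lookahead=num remaining=[num $]
Step 30: shift num. Stack=[E + num] ptr=13 lookahead=$ remaining=[$]
Step 31: reduce F->num. Stack=[E + F] ptr=13 lookahead=$ remaining=[$]
Step 32: reduce T->F. Stack=[E + T] ptr=13 lookahead=$ remaining=[$]
Step 33: reduce E->E + T. Stack=[E] ptr=13 lookahead=$ remaining=[$]
Step 34: accept. Stack=[E] ptr=13 lookahead=$ remaining=[$]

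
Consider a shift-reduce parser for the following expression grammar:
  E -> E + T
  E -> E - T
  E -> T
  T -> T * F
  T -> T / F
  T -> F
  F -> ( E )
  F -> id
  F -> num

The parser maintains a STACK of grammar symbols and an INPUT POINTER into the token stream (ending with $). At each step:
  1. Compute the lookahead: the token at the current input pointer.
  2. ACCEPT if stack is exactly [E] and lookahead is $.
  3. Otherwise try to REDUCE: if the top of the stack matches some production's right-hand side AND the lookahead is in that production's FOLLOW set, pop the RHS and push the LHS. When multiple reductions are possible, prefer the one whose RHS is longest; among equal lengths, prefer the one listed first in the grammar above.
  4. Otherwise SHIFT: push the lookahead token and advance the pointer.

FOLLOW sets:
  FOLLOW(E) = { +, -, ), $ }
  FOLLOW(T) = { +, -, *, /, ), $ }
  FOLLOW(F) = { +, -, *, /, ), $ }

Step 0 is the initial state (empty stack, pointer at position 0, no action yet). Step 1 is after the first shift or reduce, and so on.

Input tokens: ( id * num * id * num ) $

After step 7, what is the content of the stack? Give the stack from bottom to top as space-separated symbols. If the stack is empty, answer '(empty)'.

Answer: ( T * F

Derivation:
Step 1: shift (. Stack=[(] ptr=1 lookahead=id remaining=[id * num * id * num ) $]
Step 2: shift id. Stack=[( id] ptr=2 lookahead=* remaining=[* num * id * num ) $]
Step 3: reduce F->id. Stack=[( F] ptr=2 lookahead=* remaining=[* num * id * num ) $]
Step 4: reduce T->F. Stack=[( T] ptr=2 lookahead=* remaining=[* num * id * num ) $]
Step 5: shift *. Stack=[( T *] ptr=3 lookahead=num remaining=[num * id * num ) $]
Step 6: shift num. Stack=[( T * num] ptr=4 lookahead=* remaining=[* id * num ) $]
Step 7: reduce F->num. Stack=[( T * F] ptr=4 lookahead=* remaining=[* id * num ) $]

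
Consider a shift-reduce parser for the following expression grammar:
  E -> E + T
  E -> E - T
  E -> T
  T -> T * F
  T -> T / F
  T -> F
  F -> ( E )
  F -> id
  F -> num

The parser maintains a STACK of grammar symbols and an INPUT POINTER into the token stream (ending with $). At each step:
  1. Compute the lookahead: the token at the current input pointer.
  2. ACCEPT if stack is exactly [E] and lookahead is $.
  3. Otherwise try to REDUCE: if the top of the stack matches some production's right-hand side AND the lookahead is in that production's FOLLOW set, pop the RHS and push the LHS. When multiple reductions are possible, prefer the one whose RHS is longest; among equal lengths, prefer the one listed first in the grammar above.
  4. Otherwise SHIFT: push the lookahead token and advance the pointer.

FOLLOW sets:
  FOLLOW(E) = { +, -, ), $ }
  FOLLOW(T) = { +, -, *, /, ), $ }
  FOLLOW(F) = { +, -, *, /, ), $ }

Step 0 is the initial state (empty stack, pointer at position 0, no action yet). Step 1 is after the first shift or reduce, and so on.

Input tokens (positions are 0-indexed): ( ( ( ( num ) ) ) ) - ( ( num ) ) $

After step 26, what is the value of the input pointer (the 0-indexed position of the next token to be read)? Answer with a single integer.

Step 1: shift (. Stack=[(] ptr=1 lookahead=( remaining=[( ( ( num ) ) ) ) - ( ( num ) ) $]
Step 2: shift (. Stack=[( (] ptr=2 lookahead=( remaining=[( ( num ) ) ) ) - ( ( num ) ) $]
Step 3: shift (. Stack=[( ( (] ptr=3 lookahead=( remaining=[( num ) ) ) ) - ( ( num ) ) $]
Step 4: shift (. Stack=[( ( ( (] ptr=4 lookahead=num remaining=[num ) ) ) ) - ( ( num ) ) $]
Step 5: shift num. Stack=[( ( ( ( num] ptr=5 lookahead=) remaining=[) ) ) ) - ( ( num ) ) $]
Step 6: reduce F->num. Stack=[( ( ( ( F] ptr=5 lookahead=) remaining=[) ) ) ) - ( ( num ) ) $]
Step 7: reduce T->F. Stack=[( ( ( ( T] ptr=5 lookahead=) remaining=[) ) ) ) - ( ( num ) ) $]
Step 8: reduce E->T. Stack=[( ( ( ( E] ptr=5 lookahead=) remaining=[) ) ) ) - ( ( num ) ) $]
Step 9: shift ). Stack=[( ( ( ( E )] ptr=6 lookahead=) remaining=[) ) ) - ( ( num ) ) $]
Step 10: reduce F->( E ). Stack=[( ( ( F] ptr=6 lookahead=) remaining=[) ) ) - ( ( num ) ) $]
Step 11: reduce T->F. Stack=[( ( ( T] ptr=6 lookahead=) remaining=[) ) ) - ( ( num ) ) $]
Step 12: reduce E->T. Stack=[( ( ( E] ptr=6 lookahead=) remaining=[) ) ) - ( ( num ) ) $]
Step 13: shift ). Stack=[( ( ( E )] ptr=7 lookahead=) remaining=[) ) - ( ( num ) ) $]
Step 14: reduce F->( E ). Stack=[( ( F] ptr=7 lookahead=) remaining=[) ) - ( ( num ) ) $]
Step 15: reduce T->F. Stack=[( ( T] ptr=7 lookahead=) remaining=[) ) - ( ( num ) ) $]
Step 16: reduce E->T. Stack=[( ( E] ptr=7 lookahead=) remaining=[) ) - ( ( num ) ) $]
Step 17: shift ). Stack=[( ( E )] ptr=8 lookahead=) remaining=[) - ( ( num ) ) $]
Step 18: reduce F->( E ). Stack=[( F] ptr=8 lookahead=) remaining=[) - ( ( num ) ) $]
Step 19: reduce T->F. Stack=[( T] ptr=8 lookahead=) remaining=[) - ( ( num ) ) $]
Step 20: reduce E->T. Stack=[( E] ptr=8 lookahead=) remaining=[) - ( ( num ) ) $]
Step 21: shift ). Stack=[( E )] ptr=9 lookahead=- remaining=[- ( ( num ) ) $]
Step 22: reduce F->( E ). Stack=[F] ptr=9 lookahead=- remaining=[- ( ( num ) ) $]
Step 23: reduce T->F. Stack=[T] ptr=9 lookahead=- remaining=[- ( ( num ) ) $]
Step 24: reduce E->T. Stack=[E] ptr=9 lookahead=- remaining=[- ( ( num ) ) $]
Step 25: shift -. Stack=[E -] ptr=10 lookahead=( remaining=[( ( num ) ) $]
Step 26: shift (. Stack=[E - (] ptr=11 lookahead=( remaining=[( num ) ) $]

Answer: 11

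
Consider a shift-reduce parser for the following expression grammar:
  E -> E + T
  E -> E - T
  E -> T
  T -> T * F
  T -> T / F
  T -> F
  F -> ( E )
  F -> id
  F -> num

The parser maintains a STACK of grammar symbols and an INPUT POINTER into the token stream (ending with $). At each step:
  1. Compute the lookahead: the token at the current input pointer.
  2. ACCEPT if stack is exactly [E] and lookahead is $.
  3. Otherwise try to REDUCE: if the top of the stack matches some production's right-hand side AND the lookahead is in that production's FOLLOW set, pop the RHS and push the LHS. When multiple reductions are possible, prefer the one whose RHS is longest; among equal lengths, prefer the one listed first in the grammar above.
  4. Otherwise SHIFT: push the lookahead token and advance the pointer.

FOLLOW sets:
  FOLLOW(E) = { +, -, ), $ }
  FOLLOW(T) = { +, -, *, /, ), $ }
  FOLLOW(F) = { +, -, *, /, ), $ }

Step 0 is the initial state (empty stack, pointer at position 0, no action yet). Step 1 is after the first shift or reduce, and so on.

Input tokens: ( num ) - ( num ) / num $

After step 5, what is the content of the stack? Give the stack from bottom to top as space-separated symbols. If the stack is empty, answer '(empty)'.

Step 1: shift (. Stack=[(] ptr=1 lookahead=num remaining=[num ) - ( num ) / num $]
Step 2: shift num. Stack=[( num] ptr=2 lookahead=) remaining=[) - ( num ) / num $]
Step 3: reduce F->num. Stack=[( F] ptr=2 lookahead=) remaining=[) - ( num ) / num $]
Step 4: reduce T->F. Stack=[( T] ptr=2 lookahead=) remaining=[) - ( num ) / num $]
Step 5: reduce E->T. Stack=[( E] ptr=2 lookahead=) remaining=[) - ( num ) / num $]

Answer: ( E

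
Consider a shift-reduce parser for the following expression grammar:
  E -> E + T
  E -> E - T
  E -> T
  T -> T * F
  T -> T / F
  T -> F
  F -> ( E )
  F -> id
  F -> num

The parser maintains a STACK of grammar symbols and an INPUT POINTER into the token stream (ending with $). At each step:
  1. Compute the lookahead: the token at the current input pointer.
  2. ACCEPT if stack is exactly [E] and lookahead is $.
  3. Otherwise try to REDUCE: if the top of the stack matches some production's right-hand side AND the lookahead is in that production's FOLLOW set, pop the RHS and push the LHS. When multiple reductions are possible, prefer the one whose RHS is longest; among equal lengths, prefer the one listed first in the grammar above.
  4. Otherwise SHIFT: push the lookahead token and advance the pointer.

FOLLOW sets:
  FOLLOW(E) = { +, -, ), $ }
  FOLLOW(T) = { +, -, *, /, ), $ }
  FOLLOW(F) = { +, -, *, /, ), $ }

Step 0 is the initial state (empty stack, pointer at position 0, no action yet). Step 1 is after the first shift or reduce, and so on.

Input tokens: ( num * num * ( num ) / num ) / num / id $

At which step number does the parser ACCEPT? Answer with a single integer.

Answer: 35

Derivation:
Step 1: shift (. Stack=[(] ptr=1 lookahead=num remaining=[num * num * ( num ) / num ) / num / id $]
Step 2: shift num. Stack=[( num] ptr=2 lookahead=* remaining=[* num * ( num ) / num ) / num / id $]
Step 3: reduce F->num. Stack=[( F] ptr=2 lookahead=* remaining=[* num * ( num ) / num ) / num / id $]
Step 4: reduce T->F. Stack=[( T] ptr=2 lookahead=* remaining=[* num * ( num ) / num ) / num / id $]
Step 5: shift *. Stack=[( T *] ptr=3 lookahead=num remaining=[num * ( num ) / num ) / num / id $]
Step 6: shift num. Stack=[( T * num] ptr=4 lookahead=* remaining=[* ( num ) / num ) / num / id $]
Step 7: reduce F->num. Stack=[( T * F] ptr=4 lookahead=* remaining=[* ( num ) / num ) / num / id $]
Step 8: reduce T->T * F. Stack=[( T] ptr=4 lookahead=* remaining=[* ( num ) / num ) / num / id $]
Step 9: shift *. Stack=[( T *] ptr=5 lookahead=( remaining=[( num ) / num ) / num / id $]
Step 10: shift (. Stack=[( T * (] ptr=6 lookahead=num remaining=[num ) / num ) / num / id $]
Step 11: shift num. Stack=[( T * ( num] ptr=7 lookahead=) remaining=[) / num ) / num / id $]
Step 12: reduce F->num. Stack=[( T * ( F] ptr=7 lookahead=) remaining=[) / num ) / num / id $]
Step 13: reduce T->F. Stack=[( T * ( T] ptr=7 lookahead=) remaining=[) / num ) / num / id $]
Step 14: reduce E->T. Stack=[( T * ( E] ptr=7 lookahead=) remaining=[) / num ) / num / id $]
Step 15: shift ). Stack=[( T * ( E )] ptr=8 lookahead=/ remaining=[/ num ) / num / id $]
Step 16: reduce F->( E ). Stack=[( T * F] ptr=8 lookahead=/ remaining=[/ num ) / num / id $]
Step 17: reduce T->T * F. Stack=[( T] ptr=8 lookahead=/ remaining=[/ num ) / num / id $]
Step 18: shift /. Stack=[( T /] ptr=9 lookahead=num remaining=[num ) / num / id $]
Step 19: shift num. Stack=[( T / num] ptr=10 lookahead=) remaining=[) / num / id $]
Step 20: reduce F->num. Stack=[( T / F] ptr=10 lookahead=) remaining=[) / num / id $]
Step 21: reduce T->T / F. Stack=[( T] ptr=10 lookahead=) remaining=[) / num / id $]
Step 22: reduce E->T. Stack=[( E] ptr=10 lookahead=) remaining=[) / num / id $]
Step 23: shift ). Stack=[( E )] ptr=11 lookahead=/ remaining=[/ num / id $]
Step 24: reduce F->( E ). Stack=[F] ptr=11 lookahead=/ remaining=[/ num / id $]
Step 25: reduce T->F. Stack=[T] ptr=11 lookahead=/ remaining=[/ num / id $]
Step 26: shift /. Stack=[T /] ptr=12 lookahead=num remaining=[num / id $]
Step 27: shift num. Stack=[T / num] ptr=13 lookahead=/ remaining=[/ id $]
Step 28: reduce F->num. Stack=[T / F] ptr=13 lookahead=/ remaining=[/ id $]
Step 29: reduce T->T / F. Stack=[T] ptr=13 lookahead=/ remaining=[/ id $]
Step 30: shift /. Stack=[T /] ptr=14 lookahead=id remaining=[id $]
Step 31: shift id. Stack=[T / id] ptr=15 lookahead=$ remaining=[$]
Step 32: reduce F->id. Stack=[T / F] ptr=15 lookahead=$ remaining=[$]
Step 33: reduce T->T / F. Stack=[T] ptr=15 lookahead=$ remaining=[$]
Step 34: reduce E->T. Stack=[E] ptr=15 lookahead=$ remaining=[$]
Step 35: accept. Stack=[E] ptr=15 lookahead=$ remaining=[$]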